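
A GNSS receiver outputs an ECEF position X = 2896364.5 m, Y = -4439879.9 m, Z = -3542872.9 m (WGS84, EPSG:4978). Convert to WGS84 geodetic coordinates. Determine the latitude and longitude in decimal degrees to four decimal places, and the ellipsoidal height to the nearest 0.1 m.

λ = atan2(Y, X) = -56.88150014°; p = √(X²+Y²) = 5301081.1 m.
Bowring's method on WGS84 (a = 6378137 m, b = 6356752.314 m) gives φ = -33.93389976°, h = 4491.232 m.

lat -33.9339°, lon -56.8815°, h 4491.2 m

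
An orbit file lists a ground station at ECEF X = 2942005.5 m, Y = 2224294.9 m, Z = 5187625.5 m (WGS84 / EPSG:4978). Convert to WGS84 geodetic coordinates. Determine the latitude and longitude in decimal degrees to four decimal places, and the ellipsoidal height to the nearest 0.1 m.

lat 54.7701°, lon 37.0910°, h 1179.5 m

λ = atan2(Y, X) = 37.09099985°; p = √(X²+Y²) = 3688208.8 m.
Bowring's method on WGS84 (a = 6378137 m, b = 6356752.314 m) gives φ = 54.77009980°, h = 1179.457 m.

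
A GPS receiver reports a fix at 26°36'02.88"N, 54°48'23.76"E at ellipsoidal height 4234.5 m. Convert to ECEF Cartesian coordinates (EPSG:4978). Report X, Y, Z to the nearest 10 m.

X 3291250 m, Y 4666780 m, Z 2840630 m

WGS84: a = 6378137 m, e² = 0.006694380; N(φ) = a/√(1−e²sin²φ) = 6382421.742 m.
X = (N+h)·cosφ·cosλ = 3291245.945 m; Y = (N+h)·cosφ·sinλ = 4666779.730 m; Z = (N(1−e²)+h)·sinφ = 2840631.461 m.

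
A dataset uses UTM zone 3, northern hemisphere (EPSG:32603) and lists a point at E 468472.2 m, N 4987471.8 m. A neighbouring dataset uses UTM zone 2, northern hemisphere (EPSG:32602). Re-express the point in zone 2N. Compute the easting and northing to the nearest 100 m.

UTM 3N → geographic: φ = 45.03999963°, λ = -165.40029995°.
UTM 2N (λ₀ = -171°) forward: E = 941034.011 m, N = 5002668.393 m.

E 941000 m, N 5002700 m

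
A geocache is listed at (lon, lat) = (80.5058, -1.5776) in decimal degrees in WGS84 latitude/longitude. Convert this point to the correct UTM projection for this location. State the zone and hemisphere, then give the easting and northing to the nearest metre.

Zone 44S: E 445028 m, N 9825621 m

Longitude 80.5058° lies in the 6° band [78°, 84°), giving zone 44; latitude is south of the equator, so 44S.
Zone 44 central meridian λ₀ = 6×44 − 183 = 81°; Δλ = -0.4942°.
Transverse Mercator on WGS84 with k₀ = 0.9996 gives E = 445027.933 m, N = 9825620.830 m.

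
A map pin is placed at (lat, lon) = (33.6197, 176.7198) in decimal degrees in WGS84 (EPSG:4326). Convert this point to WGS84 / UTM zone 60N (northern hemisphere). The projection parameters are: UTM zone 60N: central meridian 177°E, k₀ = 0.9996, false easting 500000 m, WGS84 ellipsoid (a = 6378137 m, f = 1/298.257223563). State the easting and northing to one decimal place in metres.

E 474009.4 m, N 3720025.6 m

Zone 60 central meridian λ₀ = 6×60 − 183 = 177°; Δλ = -0.2802°.
Transverse Mercator on WGS84 with k₀ = 0.9996 gives E = 474009.356 m, N = 3720025.559 m.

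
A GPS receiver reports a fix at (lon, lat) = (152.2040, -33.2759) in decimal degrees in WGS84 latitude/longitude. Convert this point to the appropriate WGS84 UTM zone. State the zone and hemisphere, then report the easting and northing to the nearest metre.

Longitude 152.2040° lies in the 6° band [150°, 156°), giving zone 56; latitude is south of the equator, so 56S.
Zone 56 central meridian λ₀ = 6×56 − 183 = 153°; Δλ = -0.7960°.
Transverse Mercator on WGS84 with k₀ = 0.9996 gives E = 425872.336 m, N = 6317843.544 m.

Zone 56S: E 425872 m, N 6317844 m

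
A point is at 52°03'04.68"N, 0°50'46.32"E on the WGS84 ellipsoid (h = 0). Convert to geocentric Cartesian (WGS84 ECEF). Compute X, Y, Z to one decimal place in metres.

X 3930032.2 m, Y 58046.8 m, Z 5006315.6 m

WGS84: a = 6378137 m, e² = 0.006694380; N(φ) = a/√(1−e²sin²φ) = 6391453.927 m.
X = (N+h)·cosφ·cosλ = 3930032.243 m; Y = (N+h)·cosφ·sinλ = 58046.773 m; Z = (N(1−e²)+h)·sinφ = 5006315.552 m.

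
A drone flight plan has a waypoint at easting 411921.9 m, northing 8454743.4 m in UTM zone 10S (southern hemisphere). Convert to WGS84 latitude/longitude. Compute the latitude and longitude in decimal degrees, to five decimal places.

lat -13.97630°, lon -123.81550°

Zone 10S: λ₀ = -123°, k₀ = 0.9996, false easting 500000 m, false northing 10000000 m.
Meridian distance M = (N − FN)/k₀ = -1545874.9 m.
Inverse transverse Mercator on WGS84 gives φ = -13.97629997°, λ = -123.81549961°.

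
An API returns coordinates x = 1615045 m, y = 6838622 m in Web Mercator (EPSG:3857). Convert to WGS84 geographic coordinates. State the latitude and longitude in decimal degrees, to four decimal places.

lat 52.2124°, lon 14.5082°

R = 6378137 m. λ = x/R = 14.50819608°.
φ = 2·arctan(exp(y/R)) − 90° = 2·arctan(2.92179) − 90° = 52.21240227°.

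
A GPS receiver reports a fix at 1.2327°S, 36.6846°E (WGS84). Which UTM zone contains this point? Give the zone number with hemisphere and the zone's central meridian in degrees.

UTM zone = ⌊(λ + 180)/6⌋ + 1; 36.6846° ∈ [36°, 42°) → zone 37.
Hemisphere: S (φ < 0).
Central meridian λ₀ = 6×37 − 183 = 39°.

Zone 37S, central meridian 39°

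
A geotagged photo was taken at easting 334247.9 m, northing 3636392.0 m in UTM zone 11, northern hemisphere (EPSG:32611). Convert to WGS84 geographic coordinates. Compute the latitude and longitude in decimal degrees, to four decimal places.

lat 32.8531°, lon -118.7713°

Zone 11N: λ₀ = -117°, k₀ = 0.9996, false easting 500000 m.
Meridian distance M = (N − FN)/k₀ = 3637847.1 m.
Inverse transverse Mercator on WGS84 gives φ = 32.85310026°, λ = -118.77130027°.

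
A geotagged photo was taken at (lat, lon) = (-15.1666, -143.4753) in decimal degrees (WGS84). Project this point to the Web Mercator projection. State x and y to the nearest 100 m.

x -15971600 m, y -1708400 m

Web Mercator is spherical with R = a = 6378137 m.
x = R·λ = 6378137 × -2.504116380 = -15971597.337 m.
y = R·ln tan(π/4 + φ/2) = 6378137 × -0.267853717 = -1708407.703 m.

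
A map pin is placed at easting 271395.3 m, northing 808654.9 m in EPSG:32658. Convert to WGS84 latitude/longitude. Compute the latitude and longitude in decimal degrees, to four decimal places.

lat 7.3110°, lon 162.9293°

Zone 58N: λ₀ = 165°, k₀ = 0.9996, false easting 500000 m.
Meridian distance M = (N − FN)/k₀ = 808978.5 m.
Inverse transverse Mercator on WGS84 gives φ = 7.31099978°, λ = 162.92929958°.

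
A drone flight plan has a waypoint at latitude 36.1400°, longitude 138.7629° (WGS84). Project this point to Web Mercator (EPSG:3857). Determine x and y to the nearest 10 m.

x 15447020 m, y 4319900 m

Web Mercator is spherical with R = a = 6378137 m.
x = R·λ = 6378137 × 2.421869485 = 15447015.369 m.
y = R·ln tan(π/4 + φ/2) = 6378137 × 0.677298449 = 4319902.295 m.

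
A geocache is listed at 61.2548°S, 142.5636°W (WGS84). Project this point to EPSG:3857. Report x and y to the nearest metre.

x -15870107 m, y -8684565 m

Web Mercator is spherical with R = a = 6378137 m.
x = R·λ = 6378137 × -2.488204213 = -15870107.358 m.
y = R·ln tan(π/4 + φ/2) = 6378137 × -1.361614718 = -8684565.213 m.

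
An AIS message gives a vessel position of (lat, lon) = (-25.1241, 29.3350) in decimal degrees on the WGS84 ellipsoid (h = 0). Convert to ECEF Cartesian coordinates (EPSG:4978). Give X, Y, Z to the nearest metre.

X 5037254 m, Y 2830823 m, Z -2691527 m

WGS84: a = 6378137 m, e² = 0.006694380; N(φ) = a/√(1−e²sin²φ) = 6381989.008 m.
X = (N+h)·cosφ·cosλ = 5037254.406 m; Y = (N+h)·cosφ·sinλ = 2830822.831 m; Z = (N(1−e²)+h)·sinφ = -2691527.202 m.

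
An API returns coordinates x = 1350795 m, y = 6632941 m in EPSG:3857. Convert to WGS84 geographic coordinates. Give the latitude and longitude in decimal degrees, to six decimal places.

R = 6378137 m. λ = x/R = 12.13439794°.
φ = 2·arctan(exp(y/R)) − 90° = 2·arctan(2.82907) − 90° = 51.06579862°.

lat 51.065799°, lon 12.134398°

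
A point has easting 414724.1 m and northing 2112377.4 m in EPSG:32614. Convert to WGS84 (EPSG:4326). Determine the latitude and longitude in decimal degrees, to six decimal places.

lat 19.102600°, lon -99.810700°

Zone 14N: λ₀ = -99°, k₀ = 0.9996, false easting 500000 m.
Meridian distance M = (N − FN)/k₀ = 2113222.7 m.
Inverse transverse Mercator on WGS84 gives φ = 19.10259978°, λ = -99.81069994°.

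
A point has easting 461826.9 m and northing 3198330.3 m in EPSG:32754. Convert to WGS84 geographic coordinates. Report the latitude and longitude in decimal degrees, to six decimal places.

Zone 54S: λ₀ = 141°, k₀ = 0.9996, false easting 500000 m, false northing 10000000 m.
Meridian distance M = (N − FN)/k₀ = -6804391.5 m.
Inverse transverse Mercator on WGS84 gives φ = -61.34720025°, λ = 140.28640070°.

lat -61.347200°, lon 140.286401°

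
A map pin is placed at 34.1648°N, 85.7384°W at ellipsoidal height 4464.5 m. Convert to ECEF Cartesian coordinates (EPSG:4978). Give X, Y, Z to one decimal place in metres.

X 392857.4 m, Y -5272091.5 m, Z 3564094.0 m

WGS84: a = 6378137 m, e² = 0.006694380; N(φ) = a/√(1−e²sin²φ) = 6384880.390 m.
X = (N+h)·cosφ·cosλ = 392857.364 m; Y = (N+h)·cosφ·sinλ = -5272091.509 m; Z = (N(1−e²)+h)·sinφ = 3564094.012 m.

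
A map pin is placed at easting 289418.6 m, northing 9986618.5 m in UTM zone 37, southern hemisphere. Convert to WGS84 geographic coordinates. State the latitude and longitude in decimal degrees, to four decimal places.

Zone 37S: λ₀ = 39°, k₀ = 0.9996, false easting 500000 m, false northing 10000000 m.
Meridian distance M = (N − FN)/k₀ = -13386.9 m.
Inverse transverse Mercator on WGS84 gives φ = -0.12100017°, λ = 37.10790024°.

lat -0.1210°, lon 37.1079°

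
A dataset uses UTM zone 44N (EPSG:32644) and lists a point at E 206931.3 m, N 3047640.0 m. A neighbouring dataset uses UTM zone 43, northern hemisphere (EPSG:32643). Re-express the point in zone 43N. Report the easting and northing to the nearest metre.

UTM 44N → geographic: φ = 27.52089969°, λ = 78.03309966°.
UTM 43N (λ₀ = 75°) forward: E = 799611.316 m, N = 3047798.439 m.

E 799611 m, N 3047798 m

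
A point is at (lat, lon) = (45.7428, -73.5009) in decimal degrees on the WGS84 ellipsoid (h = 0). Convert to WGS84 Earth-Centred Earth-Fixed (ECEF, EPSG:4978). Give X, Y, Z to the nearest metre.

X 1266312 m, Y -4275243 m, Z 4545343 m

WGS84: a = 6378137 m, e² = 0.006694380; N(φ) = a/√(1−e²sin²φ) = 6389116.445 m.
X = (N+h)·cosφ·cosλ = 1266311.703 m; Y = (N+h)·cosφ·sinλ = -4275243.268 m; Z = (N(1−e²)+h)·sinφ = 4545342.925 m.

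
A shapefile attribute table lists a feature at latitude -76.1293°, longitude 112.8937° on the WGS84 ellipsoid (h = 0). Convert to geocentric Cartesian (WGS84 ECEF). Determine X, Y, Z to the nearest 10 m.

X -596720 m, Y 1413060 m, Z -6170190 m

WGS84: a = 6378137 m, e² = 0.006694380; N(φ) = a/√(1−e²sin²φ) = 6398354.617 m.
X = (N+h)·cosφ·cosλ = -596717.117 m; Y = (N+h)·cosφ·sinλ = 1413060.694 m; Z = (N(1−e²)+h)·sinφ = -6170189.524 m.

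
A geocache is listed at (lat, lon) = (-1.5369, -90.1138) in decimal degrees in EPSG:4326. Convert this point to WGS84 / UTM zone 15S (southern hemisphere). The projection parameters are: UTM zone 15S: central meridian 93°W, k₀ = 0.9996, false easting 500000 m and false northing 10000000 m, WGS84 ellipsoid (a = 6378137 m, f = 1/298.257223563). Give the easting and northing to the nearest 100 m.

E 821200 m, N 9829900 m

Zone 15 central meridian λ₀ = 6×15 − 183 = -93°; Δλ = +2.8862°.
Transverse Mercator on WGS84 with k₀ = 0.9996 gives E = 821183.619 m, N = 9829908.854 m.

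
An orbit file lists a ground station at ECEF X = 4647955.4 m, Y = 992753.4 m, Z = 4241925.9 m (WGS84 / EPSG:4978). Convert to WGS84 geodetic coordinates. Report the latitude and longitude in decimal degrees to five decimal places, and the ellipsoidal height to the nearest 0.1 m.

λ = atan2(Y, X) = 12.05660016°; p = √(X²+Y²) = 4752793.8 m.
Bowring's method on WGS84 (a = 6378137 m, b = 6356752.314 m) gives φ = 41.94050018°, h = 1848.797 m.

lat 41.94050°, lon 12.05660°, h 1848.8 m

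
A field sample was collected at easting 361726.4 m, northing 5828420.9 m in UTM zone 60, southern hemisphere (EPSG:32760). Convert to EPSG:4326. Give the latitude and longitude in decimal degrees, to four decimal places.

lat -37.6810°, lon 175.4319°

Zone 60S: λ₀ = 177°, k₀ = 0.9996, false easting 500000 m, false northing 10000000 m.
Meridian distance M = (N − FN)/k₀ = -4173248.4 m.
Inverse transverse Mercator on WGS84 gives φ = -37.68100045°, λ = 175.43190030°.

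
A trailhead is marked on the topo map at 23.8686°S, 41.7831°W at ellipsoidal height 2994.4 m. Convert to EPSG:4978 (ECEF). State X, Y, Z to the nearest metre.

WGS84: a = 6378137 m, e² = 0.006694380; N(φ) = a/√(1−e²sin²φ) = 6381635.405 m.
X = (N+h)·cosφ·cosλ = 4353676.222 m; Y = (N+h)·cosφ·sinλ = -3890325.663 m; Z = (N(1−e²)+h)·sinφ = -2566193.013 m.

X 4353676 m, Y -3890326 m, Z -2566193 m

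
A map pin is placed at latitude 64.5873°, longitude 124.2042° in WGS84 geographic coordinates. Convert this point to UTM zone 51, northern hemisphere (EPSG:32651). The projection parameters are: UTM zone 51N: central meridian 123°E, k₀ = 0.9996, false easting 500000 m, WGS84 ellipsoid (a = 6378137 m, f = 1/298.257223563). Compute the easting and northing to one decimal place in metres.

E 557658.0 m, N 7163008.6 m

Zone 51 central meridian λ₀ = 6×51 − 183 = 123°; Δλ = +1.2042°.
Transverse Mercator on WGS84 with k₀ = 0.9996 gives E = 557657.977 m, N = 7163008.579 m.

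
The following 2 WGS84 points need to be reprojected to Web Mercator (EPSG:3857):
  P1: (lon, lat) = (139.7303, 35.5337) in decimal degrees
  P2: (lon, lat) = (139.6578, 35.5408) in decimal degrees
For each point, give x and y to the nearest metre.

Web Mercator: x = R·λ, y = R·ln tan(π/4+φ/2), R = 6378137 m.
P1 (35.5337°, 139.7303°) → (15554705.844, 4236647.457) m.
P2 (35.5408°, 139.6578°) → (15546635.181, 4237618.739) m.

P1: x 15554706 m, y 4236647 m; P2: x 15546635 m, y 4237619 m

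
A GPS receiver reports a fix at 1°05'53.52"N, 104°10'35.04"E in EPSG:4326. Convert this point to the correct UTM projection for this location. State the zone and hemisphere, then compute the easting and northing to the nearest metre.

Longitude 104.1764° lies in the 6° band [102°, 108°), giving zone 48; latitude is north of the equator, so 48N.
Zone 48 central meridian λ₀ = 6×48 − 183 = 105°; Δλ = -0.8236°.
Transverse Mercator on WGS84 with k₀ = 0.9996 gives E = 408367.487 m, N = 121396.869 m.

Zone 48N: E 408367 m, N 121397 m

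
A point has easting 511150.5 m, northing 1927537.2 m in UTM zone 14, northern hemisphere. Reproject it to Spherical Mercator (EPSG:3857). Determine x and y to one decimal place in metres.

Unproject from UTM 14N (λ₀ = -99°) → φ = 17.43370016°, λ = -98.89500019°.
Web Mercator (R = 6378137 m): x = -11008941.063 m, y = 1971369.277 m.

x -11008941.1 m, y 1971369.3 m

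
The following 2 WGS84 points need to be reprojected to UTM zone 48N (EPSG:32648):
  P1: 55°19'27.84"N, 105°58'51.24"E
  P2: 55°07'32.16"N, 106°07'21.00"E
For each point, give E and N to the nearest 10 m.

UTM zone 48N: λ₀ = 105°, k₀ = 0.9996.
P1 (55.3244°, 105.9809°) → (562238.403, 6131329.447) m.
P2 (55.1256°, 106.1225°) → (571578.620, 6109343.476) m.

P1: E 562240 m, N 6131330 m; P2: E 571580 m, N 6109340 m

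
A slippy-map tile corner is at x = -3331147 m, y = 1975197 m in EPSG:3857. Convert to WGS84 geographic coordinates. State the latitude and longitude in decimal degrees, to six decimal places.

lat 17.466503°, lon -29.924203°

R = 6378137 m. λ = x/R = -29.92420264°.
φ = 2·arctan(exp(y/R)) − 90° = 2·arctan(1.36299) − 90° = 17.46650273°.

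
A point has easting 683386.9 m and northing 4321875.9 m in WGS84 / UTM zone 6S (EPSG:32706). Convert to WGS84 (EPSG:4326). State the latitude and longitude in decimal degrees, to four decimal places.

lat -51.2250°, lon -144.3736°

Zone 6S: λ₀ = -147°, k₀ = 0.9996, false easting 500000 m, false northing 10000000 m.
Meridian distance M = (N − FN)/k₀ = -5680396.3 m.
Inverse transverse Mercator on WGS84 gives φ = -51.22500011°, λ = -144.37359943°.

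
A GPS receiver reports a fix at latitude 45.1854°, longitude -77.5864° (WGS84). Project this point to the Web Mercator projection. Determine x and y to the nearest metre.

Web Mercator is spherical with R = a = 6378137 m.
x = R·λ = 6378137 × -1.354138135 = -8636878.540 m.
y = R·ln tan(π/4 + φ/2) = 6378137 × 0.885957184 = 5650756.298 m.

x -8636879 m, y 5650756 m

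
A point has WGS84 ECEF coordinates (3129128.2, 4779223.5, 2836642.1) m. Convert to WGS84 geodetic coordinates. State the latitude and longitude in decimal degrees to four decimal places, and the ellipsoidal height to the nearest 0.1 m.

λ = atan2(Y, X) = 56.78579978°; p = √(X²+Y²) = 5712479.4 m.
Bowring's method on WGS84 (a = 6378137 m, b = 6356752.314 m) gives φ = 26.56109966°, h = 4116.002 m.

lat 26.5611°, lon 56.7858°, h 4116.0 m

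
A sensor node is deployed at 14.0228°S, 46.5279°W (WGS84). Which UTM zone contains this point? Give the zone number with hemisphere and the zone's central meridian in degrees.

UTM zone = ⌊(λ + 180)/6⌋ + 1; -46.5279° ∈ [-48°, -42°) → zone 23.
Hemisphere: S (φ < 0).
Central meridian λ₀ = 6×23 − 183 = -45°.

Zone 23S, central meridian -45°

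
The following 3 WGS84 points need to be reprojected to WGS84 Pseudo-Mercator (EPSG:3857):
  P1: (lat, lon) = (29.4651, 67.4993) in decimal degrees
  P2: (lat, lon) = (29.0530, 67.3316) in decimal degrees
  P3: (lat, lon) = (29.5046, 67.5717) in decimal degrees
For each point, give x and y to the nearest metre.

P1: x 7513988 m, y 3434977 m; P2: x 7495319 m, y 3382393 m; P3: x 7522047 m, y 3440028 m

Web Mercator: x = R·λ, y = R·ln tan(π/4+φ/2), R = 6378137 m.
P1 (29.4651°, 67.4993°) → (7513987.705, 3434977.079) m.
P2 (29.0530°, 67.3316°) → (7495319.426, 3382393.478) m.
P3 (29.5046°, 67.5717°) → (7522047.236, 3440028.419) m.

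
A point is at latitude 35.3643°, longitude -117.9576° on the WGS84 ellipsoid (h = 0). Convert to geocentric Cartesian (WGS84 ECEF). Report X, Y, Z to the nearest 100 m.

WGS84: a = 6378137 m, e² = 0.006694380; N(φ) = a/√(1−e²sin²φ) = 6385300.449 m.
X = (N+h)·cosφ·cosλ = -2441200.950 m; Y = (N+h)·cosφ·sinλ = -4599439.153 m; Z = (N(1−e²)+h)·sinφ = 3670900.547 m.

X -2441200 m, Y -4599400 m, Z 3670900 m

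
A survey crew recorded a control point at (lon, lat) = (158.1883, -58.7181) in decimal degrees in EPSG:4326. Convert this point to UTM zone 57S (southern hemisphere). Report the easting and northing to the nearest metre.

Zone 57 central meridian λ₀ = 6×57 − 183 = 159°; Δλ = -0.8117°.
Transverse Mercator on WGS84 with k₀ = 0.9996 gives E = 452986.081 m, N = 3491052.405 m.

E 452986 m, N 3491052 m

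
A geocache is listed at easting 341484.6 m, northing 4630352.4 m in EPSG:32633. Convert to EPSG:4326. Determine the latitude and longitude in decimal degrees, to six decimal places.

lat 41.809200°, lon 13.091700°

Zone 33N: λ₀ = 15°, k₀ = 0.9996, false easting 500000 m.
Meridian distance M = (N − FN)/k₀ = 4632205.3 m.
Inverse transverse Mercator on WGS84 gives φ = 41.80919978°, λ = 13.09170019°.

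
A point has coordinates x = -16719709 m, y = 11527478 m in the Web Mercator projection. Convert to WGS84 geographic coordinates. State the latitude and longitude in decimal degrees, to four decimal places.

lat 71.3628°, lon -150.1957°

R = 6378137 m. λ = x/R = -150.19570141°.
φ = 2·arctan(exp(y/R)) − 90° = 2·arctan(6.09423) − 90° = 71.36280073°.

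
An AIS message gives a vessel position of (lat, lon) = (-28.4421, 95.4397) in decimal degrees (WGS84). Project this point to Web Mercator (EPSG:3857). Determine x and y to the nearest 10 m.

x 10624300 m, y -3304830 m

Web Mercator is spherical with R = a = 6378137 m.
x = R·λ = 6378137 × 1.665737002 = 10624298.805 m.
y = R·ln tan(π/4 + φ/2) = 6378137 × -0.518149374 = -3304827.695 m.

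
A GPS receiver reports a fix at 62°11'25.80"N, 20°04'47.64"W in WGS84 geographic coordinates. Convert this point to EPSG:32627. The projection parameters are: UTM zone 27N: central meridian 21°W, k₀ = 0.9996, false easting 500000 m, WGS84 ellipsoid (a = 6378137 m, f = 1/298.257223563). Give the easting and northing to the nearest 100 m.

E 547900 m, N 6895700 m

Zone 27 central meridian λ₀ = 6×27 − 183 = -21°; Δλ = +0.9201°.
Transverse Mercator on WGS84 with k₀ = 0.9996 gives E = 547890.003 m, N = 6895742.459 m.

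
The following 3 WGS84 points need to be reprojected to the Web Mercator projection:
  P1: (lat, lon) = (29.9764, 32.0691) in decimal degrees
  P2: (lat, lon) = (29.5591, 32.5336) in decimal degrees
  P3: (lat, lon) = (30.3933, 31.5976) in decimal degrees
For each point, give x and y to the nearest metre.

Web Mercator: x = R·λ, y = R·ln tan(π/4+φ/2), R = 6378137 m.
P1 (29.9764°, 32.0691°) → (3569915.882, 3500516.644) m.
P2 (29.5591°, 32.5336°) → (3621623.786, 3447001.226) m.
P3 (30.3933°, 31.5976°) → (3517428.742, 3554205.734) m.

P1: x 3569916 m, y 3500517 m; P2: x 3621624 m, y 3447001 m; P3: x 3517429 m, y 3554206 m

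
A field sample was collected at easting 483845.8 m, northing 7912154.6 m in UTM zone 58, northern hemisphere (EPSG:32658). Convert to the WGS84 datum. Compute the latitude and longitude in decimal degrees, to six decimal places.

Zone 58N: λ₀ = 165°, k₀ = 0.9996, false easting 500000 m.
Meridian distance M = (N − FN)/k₀ = 7915320.7 m.
Inverse transverse Mercator on WGS84 gives φ = 71.31110016°, λ = 164.54829930°.

lat 71.311100°, lon 164.548299°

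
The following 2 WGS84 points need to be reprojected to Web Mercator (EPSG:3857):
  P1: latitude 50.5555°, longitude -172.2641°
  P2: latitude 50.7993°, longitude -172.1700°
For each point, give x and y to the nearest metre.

Web Mercator: x = R·λ, y = R·ln tan(π/4+φ/2), R = 6378137 m.
P1 (50.5555°, -172.2641°) → (-19176351.894, 6543040.287) m.
P2 (50.7993°, -172.1700°) → (-19165876.730, 6585868.708) m.

P1: x -19176352 m, y 6543040 m; P2: x -19165877 m, y 6585869 m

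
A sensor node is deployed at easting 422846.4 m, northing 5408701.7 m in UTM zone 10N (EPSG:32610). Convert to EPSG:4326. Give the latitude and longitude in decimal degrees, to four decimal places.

Zone 10N: λ₀ = -123°, k₀ = 0.9996, false easting 500000 m.
Meridian distance M = (N − FN)/k₀ = 5410866.0 m.
Inverse transverse Mercator on WGS84 gives φ = 48.82650020°, λ = -124.05120060°.

lat 48.8265°, lon -124.0512°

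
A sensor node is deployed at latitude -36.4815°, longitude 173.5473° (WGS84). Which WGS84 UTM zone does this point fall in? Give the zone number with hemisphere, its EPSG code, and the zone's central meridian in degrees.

Zone 59S (EPSG:32759), central meridian 171°

UTM zone = ⌊(λ + 180)/6⌋ + 1; 173.5473° ∈ [168°, 174°) → zone 59.
Hemisphere: S (φ < 0).
Central meridian λ₀ = 6×59 − 183 = 171°.
EPSG code: 32759.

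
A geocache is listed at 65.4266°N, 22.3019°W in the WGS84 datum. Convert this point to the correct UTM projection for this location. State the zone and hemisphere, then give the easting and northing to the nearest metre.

Longitude -22.3019° lies in the 6° band [-24°, -18°), giving zone 27; latitude is north of the equator, so 27N.
Zone 27 central meridian λ₀ = 6×27 − 183 = -21°; Δλ = -1.3019°.
Transverse Mercator on WGS84 with k₀ = 0.9996 gives E = 439590.955 m, N = 7256623.864 m.

Zone 27N: E 439591 m, N 7256624 m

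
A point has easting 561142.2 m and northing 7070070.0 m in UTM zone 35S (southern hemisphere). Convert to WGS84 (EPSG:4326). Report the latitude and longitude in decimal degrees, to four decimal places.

Zone 35S: λ₀ = 27°, k₀ = 0.9996, false easting 500000 m, false northing 10000000 m.
Meridian distance M = (N − FN)/k₀ = -2931102.4 m.
Inverse transverse Mercator on WGS84 gives φ = -26.48850032°, λ = 27.61350000°.

lat -26.4885°, lon 27.6135°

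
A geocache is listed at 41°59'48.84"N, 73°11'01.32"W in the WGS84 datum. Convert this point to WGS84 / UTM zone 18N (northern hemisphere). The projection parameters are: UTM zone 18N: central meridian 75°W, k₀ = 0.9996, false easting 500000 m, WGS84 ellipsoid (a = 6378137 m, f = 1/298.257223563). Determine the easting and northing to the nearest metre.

E 650432 m, N 4651028 m

Zone 18 central meridian λ₀ = 6×18 − 183 = -75°; Δλ = +1.8163°.
Transverse Mercator on WGS84 with k₀ = 0.9996 gives E = 650431.631 m, N = 4651027.679 m.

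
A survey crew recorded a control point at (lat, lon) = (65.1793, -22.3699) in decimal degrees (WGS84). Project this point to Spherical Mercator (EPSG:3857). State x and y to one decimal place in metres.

x -2490205.9 m, y 9655759.2 m

Web Mercator is spherical with R = a = 6378137 m.
x = R·λ = 6378137 × -0.390428408 = -2490205.877 m.
y = R·ln tan(π/4 + φ/2) = 6378137 × 1.513883941 = 9655759.175 m.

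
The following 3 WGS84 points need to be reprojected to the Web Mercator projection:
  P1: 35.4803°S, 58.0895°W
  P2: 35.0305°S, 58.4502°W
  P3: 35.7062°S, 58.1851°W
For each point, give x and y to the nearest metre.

Web Mercator: x = R·λ, y = R·ln tan(π/4+φ/2), R = 6378137 m.
P1 (-35.4803°, -58.0895°) → (-6466493.560, -4229345.079) m.
P2 (-35.0305°, -58.4502°) → (-6506646.501, -4168026.745) m.
P3 (-35.7062°, -58.1851°) → (-6477135.704, -4260269.888) m.

P1: x -6466494 m, y -4229345 m; P2: x -6506647 m, y -4168027 m; P3: x -6477136 m, y -4260270 m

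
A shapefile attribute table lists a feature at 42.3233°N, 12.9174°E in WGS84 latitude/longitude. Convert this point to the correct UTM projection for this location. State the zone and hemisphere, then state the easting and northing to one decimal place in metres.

Zone 33N: E 328396.2 m, N 4687773.2 m

Longitude 12.9174° lies in the 6° band [12°, 18°), giving zone 33; latitude is north of the equator, so 33N.
Zone 33 central meridian λ₀ = 6×33 − 183 = 15°; Δλ = -2.0826°.
Transverse Mercator on WGS84 with k₀ = 0.9996 gives E = 328396.226 m, N = 4687773.249 m.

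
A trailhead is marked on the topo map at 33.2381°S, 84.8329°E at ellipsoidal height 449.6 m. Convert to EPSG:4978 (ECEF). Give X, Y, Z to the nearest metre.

X 480962 m, Y 5318721 m, Z -3476322 m

WGS84: a = 6378137 m, e² = 0.006694380; N(φ) = a/√(1−e²sin²φ) = 6384560.629 m.
X = (N+h)·cosφ·cosλ = 480962.284 m; Y = (N+h)·cosφ·sinλ = 5318720.653 m; Z = (N(1−e²)+h)·sinφ = -3476321.781 m.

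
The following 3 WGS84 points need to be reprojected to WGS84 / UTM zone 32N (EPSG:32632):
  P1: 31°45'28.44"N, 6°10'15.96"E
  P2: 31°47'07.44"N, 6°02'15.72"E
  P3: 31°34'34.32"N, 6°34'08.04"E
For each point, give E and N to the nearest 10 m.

P1: E 232050 m, N 3517080 m; P2: E 219490 m, N 3520470 m; P3: E 269290 m, N 3496030 m

UTM zone 32N: λ₀ = 9°, k₀ = 0.9996.
P1 (31.7579°, 6.1711°) → (232046.643, 3517084.631) m.
P2 (31.7854°, 6.0377°) → (219489.156, 3520471.041) m.
P3 (31.5762°, 6.5689°) → (269288.181, 3496026.167) m.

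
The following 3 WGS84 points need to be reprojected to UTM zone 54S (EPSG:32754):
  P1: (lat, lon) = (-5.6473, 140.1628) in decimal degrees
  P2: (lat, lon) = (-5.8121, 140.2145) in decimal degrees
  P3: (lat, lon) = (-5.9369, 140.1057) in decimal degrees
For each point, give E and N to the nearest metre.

P1: E 407286 m, N 9375717 m; P2: E 413037 m, N 9357506 m; P3: E 401013 m, N 9343691 m

UTM zone 54S: λ₀ = 141°, k₀ = 0.9996.
P1 (-5.6473°, 140.1628°) → (407286.488, 9375716.753) m.
P2 (-5.8121°, 140.2145°) → (413037.172, 9357505.868) m.
P3 (-5.9369°, 140.1057°) → (401013.044, 9343690.727) m.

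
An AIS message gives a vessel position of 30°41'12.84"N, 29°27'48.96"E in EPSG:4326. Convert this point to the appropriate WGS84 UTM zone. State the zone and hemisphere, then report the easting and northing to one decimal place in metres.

Longitude 29.4636° lies in the 6° band [24°, 30°), giving zone 35; latitude is north of the equator, so 35N.
Zone 35 central meridian λ₀ = 6×35 − 183 = 27°; Δλ = +2.4636°.
Transverse Mercator on WGS84 with k₀ = 0.9996 gives E = 735990.204 m, N = 3397493.695 m.

Zone 35N: E 735990.2 m, N 3397493.7 m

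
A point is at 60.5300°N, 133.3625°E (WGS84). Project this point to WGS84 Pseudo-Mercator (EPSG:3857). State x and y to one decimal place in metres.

x 14845845.6 m, y 8518693.8 m

Web Mercator is spherical with R = a = 6378137 m.
x = R·λ = 6378137 × 2.327614724 = 14845845.591 m.
y = R·ln tan(π/4 + φ/2) = 6378137 × 1.335608465 = 8518693.768 m.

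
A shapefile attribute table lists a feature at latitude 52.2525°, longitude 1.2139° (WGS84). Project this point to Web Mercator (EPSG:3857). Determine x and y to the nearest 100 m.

Web Mercator is spherical with R = a = 6378137 m.
x = R·λ = 6378137 × 0.021186552 = 135130.730 m.
y = R·ln tan(π/4 + φ/2) = 6378137 × 1.073340082 = 6845910.090 m.

x 135100 m, y 6845900 m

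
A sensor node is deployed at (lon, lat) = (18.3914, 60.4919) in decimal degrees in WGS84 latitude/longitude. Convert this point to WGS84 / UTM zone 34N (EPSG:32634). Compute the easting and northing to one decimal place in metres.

E 356689.2 m, N 6709035.0 m

Zone 34 central meridian λ₀ = 6×34 − 183 = 21°; Δλ = -2.6086°.
Transverse Mercator on WGS84 with k₀ = 0.9996 gives E = 356689.222 m, N = 6709034.950002 m.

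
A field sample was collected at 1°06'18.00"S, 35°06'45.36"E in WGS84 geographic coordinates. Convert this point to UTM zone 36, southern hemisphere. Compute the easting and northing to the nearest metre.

E 735090 m, N 9877781 m

Zone 36 central meridian λ₀ = 6×36 − 183 = 33°; Δλ = +2.1126°.
Transverse Mercator on WGS84 with k₀ = 0.9996 gives E = 735089.656 m, N = 9877780.536 m.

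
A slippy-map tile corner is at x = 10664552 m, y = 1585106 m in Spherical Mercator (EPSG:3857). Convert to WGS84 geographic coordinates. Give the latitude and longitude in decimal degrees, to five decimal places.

lat 14.09490°, lon 95.80130°

R = 6378137 m. λ = x/R = 95.80130060°.
φ = 2·arctan(exp(y/R)) − 90° = 2·arctan(1.28213) − 90° = 14.09489625°.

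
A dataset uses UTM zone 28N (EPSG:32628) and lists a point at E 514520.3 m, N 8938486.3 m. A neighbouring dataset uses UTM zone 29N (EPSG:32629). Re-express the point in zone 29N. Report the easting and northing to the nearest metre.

E 404194 m, N 8942688 m

UTM 28N → geographic: φ = 80.50890024°, λ = -14.21120083°.
UTM 29N (λ₀ = -9°) forward: E = 404193.832 m, N = 8942688.111 m.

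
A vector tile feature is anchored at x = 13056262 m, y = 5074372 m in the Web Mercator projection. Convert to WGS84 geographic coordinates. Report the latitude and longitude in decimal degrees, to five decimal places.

lat 41.41920°, lon 117.28640°

R = 6378137 m. λ = x/R = 117.28639708°.
φ = 2·arctan(exp(y/R)) − 90° = 2·arctan(2.21574) − 90° = 41.41920277°.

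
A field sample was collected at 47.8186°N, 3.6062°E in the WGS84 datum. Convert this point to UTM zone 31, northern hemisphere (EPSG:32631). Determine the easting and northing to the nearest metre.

Zone 31 central meridian λ₀ = 6×31 − 183 = 3°; Δλ = +0.6062°.
Transverse Mercator on WGS84 with k₀ = 0.9996 gives E = 545378.008 m, N = 5296316.576 m.

E 545378 m, N 5296317 m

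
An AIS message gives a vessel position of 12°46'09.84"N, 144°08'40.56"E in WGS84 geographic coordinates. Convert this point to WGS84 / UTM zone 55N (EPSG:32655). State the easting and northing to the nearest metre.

E 189957 m, N 1413343 m

Zone 55 central meridian λ₀ = 6×55 − 183 = 147°; Δλ = -2.8554°.
Transverse Mercator on WGS84 with k₀ = 0.9996 gives E = 189956.546 m, N = 1413343.393 m.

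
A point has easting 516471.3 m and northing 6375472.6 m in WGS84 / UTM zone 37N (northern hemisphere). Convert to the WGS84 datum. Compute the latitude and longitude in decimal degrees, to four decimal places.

Zone 37N: λ₀ = 39°, k₀ = 0.9996, false easting 500000 m.
Meridian distance M = (N − FN)/k₀ = 6378023.8 m.
Inverse transverse Mercator on WGS84 gives φ = 57.52149964°, λ = 39.27500053°.

lat 57.5215°, lon 39.2750°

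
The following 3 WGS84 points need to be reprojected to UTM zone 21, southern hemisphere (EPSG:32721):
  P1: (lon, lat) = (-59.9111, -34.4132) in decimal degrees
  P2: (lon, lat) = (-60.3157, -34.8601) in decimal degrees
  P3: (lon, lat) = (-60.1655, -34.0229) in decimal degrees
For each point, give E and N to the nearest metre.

UTM zone 21S: λ₀ = -57°, k₀ = 0.9996.
P1 (-34.4132°, -59.9111°) → (232432.979, 6188184.163) m.
P2 (-34.8601°, -60.3157°) → (196863.724, 6137454.407) m.
P3 (-34.0229°, -60.1655°) → (207695.380, 6230784.176) m.

P1: E 232433 m, N 6188184 m; P2: E 196864 m, N 6137454 m; P3: E 207695 m, N 6230784 m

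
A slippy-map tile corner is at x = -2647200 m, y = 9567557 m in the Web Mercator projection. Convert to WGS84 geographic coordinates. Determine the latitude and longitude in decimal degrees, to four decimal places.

lat 64.8446°, lon -23.7802°

R = 6378137 m. λ = x/R = -23.78020220°.
φ = 2·arctan(exp(y/R)) − 90° = 2·arctan(4.48194) − 90° = 64.84459998°.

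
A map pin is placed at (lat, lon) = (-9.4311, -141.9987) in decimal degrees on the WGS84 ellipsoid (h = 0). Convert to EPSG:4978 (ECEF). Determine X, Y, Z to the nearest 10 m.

WGS84: a = 6378137 m, e² = 0.006694380; N(φ) = a/√(1−e²sin²φ) = 6378710.306 m.
X = (N+h)·cosφ·cosλ = -4958463.144 m; Y = (N+h)·cosφ·sinλ = -3874157.165 m; Z = (N(1−e²)+h)·sinφ = -1038227.569 m.

X -4958460 m, Y -3874160 m, Z -1038230 m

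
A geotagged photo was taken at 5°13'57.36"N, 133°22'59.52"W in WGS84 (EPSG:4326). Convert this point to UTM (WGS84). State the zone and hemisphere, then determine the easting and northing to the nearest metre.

Zone 8N: E 679188 m, N 578606 m

Longitude -133.3832° lies in the 6° band [-138°, -132°), giving zone 8; latitude is north of the equator, so 8N.
Zone 8 central meridian λ₀ = 6×8 − 183 = -135°; Δλ = +1.6168°.
Transverse Mercator on WGS84 with k₀ = 0.9996 gives E = 679188.151 m, N = 578606.256 m.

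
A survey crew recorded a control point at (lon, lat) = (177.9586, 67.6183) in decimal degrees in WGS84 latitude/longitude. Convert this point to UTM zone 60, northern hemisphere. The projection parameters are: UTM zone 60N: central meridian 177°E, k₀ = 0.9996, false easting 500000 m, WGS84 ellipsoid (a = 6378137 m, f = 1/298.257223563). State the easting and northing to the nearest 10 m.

E 540730 m, N 7500620 m

Zone 60 central meridian λ₀ = 6×60 − 183 = 177°; Δλ = +0.9586°.
Transverse Mercator on WGS84 with k₀ = 0.9996 gives E = 540731.975 m, N = 7500624.222 m.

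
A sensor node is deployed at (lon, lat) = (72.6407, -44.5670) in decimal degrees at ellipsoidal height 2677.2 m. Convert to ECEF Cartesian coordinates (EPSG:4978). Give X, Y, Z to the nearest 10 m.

X 1358560 m, Y 4346000 m, Z -4455070 m

WGS84: a = 6378137 m, e² = 0.006694380; N(φ) = a/√(1−e²sin²φ) = 6388676.150 m.
X = (N+h)·cosφ·cosλ = 1358563.727 m; Y = (N+h)·cosφ·sinλ = 4345998.369 m; Z = (N(1−e²)+h)·sinφ = -4455074.149 m.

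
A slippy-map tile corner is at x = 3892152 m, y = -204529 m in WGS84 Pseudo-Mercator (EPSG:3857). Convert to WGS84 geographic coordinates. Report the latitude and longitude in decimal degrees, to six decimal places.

R = 6378137 m. λ = x/R = 34.96379630°.
φ = 2·arctan(exp(y/R)) − 90° = 2·arctan(0.96844) − 90° = -1.83700046°.

lat -1.837000°, lon 34.963796°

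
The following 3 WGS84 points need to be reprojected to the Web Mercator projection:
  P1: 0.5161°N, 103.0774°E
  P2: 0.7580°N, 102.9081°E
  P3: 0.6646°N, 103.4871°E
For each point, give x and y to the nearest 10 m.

P1: x 11474520 m, y 57450 m; P2: x 11455680 m, y 84380 m; P3: x 11520130 m, y 73980 m

Web Mercator: x = R·λ, y = R·ln tan(π/4+φ/2), R = 6378137 m.
P1 (0.5161°, 103.0774°) → (11474523.680, 57452.766) m.
P2 (0.7580°, 102.9081°) → (11455677.291, 84382.636) m.
P3 (0.6646°, 103.4871°) → (11520131.276, 73984.593) m.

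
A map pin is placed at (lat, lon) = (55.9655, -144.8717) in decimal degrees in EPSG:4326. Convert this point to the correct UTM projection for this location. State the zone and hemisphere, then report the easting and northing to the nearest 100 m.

Zone 6N: E 632800 m, N 6204300 m

Longitude -144.8717° lies in the 6° band [-150°, -144°), giving zone 6; latitude is north of the equator, so 6N.
Zone 6 central meridian λ₀ = 6×6 − 183 = -147°; Δλ = +2.1283°.
Transverse Mercator on WGS84 with k₀ = 0.9996 gives E = 632844.244 m, N = 6204284.883 m.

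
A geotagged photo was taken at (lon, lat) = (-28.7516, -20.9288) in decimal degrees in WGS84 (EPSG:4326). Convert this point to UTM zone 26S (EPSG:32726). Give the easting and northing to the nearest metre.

Zone 26 central meridian λ₀ = 6×26 − 183 = -27°; Δλ = -1.7516°.
Transverse Mercator on WGS84 with k₀ = 0.9996 gives E = 317850.823 m, N = 7684737.454 m.

E 317851 m, N 7684737 m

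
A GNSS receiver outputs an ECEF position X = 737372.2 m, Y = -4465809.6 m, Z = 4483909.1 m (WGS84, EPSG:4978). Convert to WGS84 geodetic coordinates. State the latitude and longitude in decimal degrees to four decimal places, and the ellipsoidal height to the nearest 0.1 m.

lat 44.9229°, lon -80.6242°, h 3715.0 m

λ = atan2(Y, X) = -80.62420004°; p = √(X²+Y²) = 4526275.9 m.
Bowring's method on WGS84 (a = 6378137 m, b = 6356752.314 m) gives φ = 44.92290029°, h = 3715.017 m.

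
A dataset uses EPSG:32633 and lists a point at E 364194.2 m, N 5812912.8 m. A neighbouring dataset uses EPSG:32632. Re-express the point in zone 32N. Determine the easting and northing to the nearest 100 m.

UTM 33N → geographic: φ = 52.44949994°, λ = 13.00160071°.
UTM 32N (λ₀ = 9°) forward: E = 771895.266 m, N = 5818567.728 m.

E 771900 m, N 5818600 m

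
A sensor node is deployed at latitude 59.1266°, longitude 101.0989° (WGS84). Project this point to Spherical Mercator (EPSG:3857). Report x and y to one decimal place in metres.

x 11254278.1 m, y 8207800.5 m

Web Mercator is spherical with R = a = 6378137 m.
x = R·λ = 6378137 × 1.764508675 = 11254278.068 m.
y = R·ln tan(π/4 + φ/2) = 6378137 × 1.286864873 = 8207800.462 m.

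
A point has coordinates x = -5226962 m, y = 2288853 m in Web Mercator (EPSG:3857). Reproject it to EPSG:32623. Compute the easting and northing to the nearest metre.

E 295681 m, N 2227455 m

Web Mercator inverse (R = 6378137 m) → φ = 20.13350372°, λ = -46.95459854°.
UTM 23N forward: E = 295681.254 m, N = 2227454.864 m.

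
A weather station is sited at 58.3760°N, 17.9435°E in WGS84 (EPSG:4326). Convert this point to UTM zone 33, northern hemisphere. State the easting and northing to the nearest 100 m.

Zone 33 central meridian λ₀ = 6×33 − 183 = 15°; Δλ = +2.9435°.
Transverse Mercator on WGS84 with k₀ = 0.9996 gives E = 672126.313 m, N = 6474338.778 m.

E 672100 m, N 6474300 m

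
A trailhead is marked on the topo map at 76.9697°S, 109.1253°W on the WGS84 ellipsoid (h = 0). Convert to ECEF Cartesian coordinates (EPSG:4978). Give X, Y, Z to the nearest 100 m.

WGS84: a = 6378137 m, e² = 0.006694380; N(φ) = a/√(1−e²sin²φ) = 6398497.648 m.
X = (N+h)·cosφ·cosλ = -472661.378 m; Y = (N+h)·cosφ·sinλ = -1363017.824 m; Z = (N(1−e²)+h)·sinφ = -6192011.478 m.

X -472700 m, Y -1363000 m, Z -6192000 m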